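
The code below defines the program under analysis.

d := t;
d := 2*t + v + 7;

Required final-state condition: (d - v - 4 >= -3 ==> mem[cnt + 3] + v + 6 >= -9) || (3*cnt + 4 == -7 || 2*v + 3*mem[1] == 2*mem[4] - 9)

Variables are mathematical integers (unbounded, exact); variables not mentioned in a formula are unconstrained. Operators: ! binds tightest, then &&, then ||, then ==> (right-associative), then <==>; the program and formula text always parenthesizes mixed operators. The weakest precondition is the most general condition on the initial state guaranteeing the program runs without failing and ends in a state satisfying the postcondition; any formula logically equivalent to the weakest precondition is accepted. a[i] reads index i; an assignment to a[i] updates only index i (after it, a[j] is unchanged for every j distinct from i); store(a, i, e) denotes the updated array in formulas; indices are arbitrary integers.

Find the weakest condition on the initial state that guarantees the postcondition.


Working backward. After the program, the postcondition (d - v - 4 >= -3 ==> mem[cnt + 3] + v + 6 >= -9) || (3*cnt + 4 == -7 || 2*v + 3*mem[1] == 2*mem[4] - 9) must hold; in canonical form it is (d >= v + 1 ==> mem[cnt + 3] + v >= -15) || 3*cnt == -11 || 3*mem[1] + 2*v == 2*mem[4] - 9.
Before d := 2*t + v + 7: (2*t >= -6 ==> mem[cnt + 3] + v >= -15) || 3*cnt == -11 || 3*mem[1] + 2*v == 2*mem[4] - 9
Before d := t: (2*t >= -6 ==> mem[cnt + 3] + v >= -15) || 3*cnt == -11 || 3*mem[1] + 2*v == 2*mem[4] - 9
Answer: WP = (2*t >= -6 ==> mem[cnt + 3] + v >= -15) || 3*cnt == -11 || 3*mem[1] + 2*v == 2*mem[4] - 9


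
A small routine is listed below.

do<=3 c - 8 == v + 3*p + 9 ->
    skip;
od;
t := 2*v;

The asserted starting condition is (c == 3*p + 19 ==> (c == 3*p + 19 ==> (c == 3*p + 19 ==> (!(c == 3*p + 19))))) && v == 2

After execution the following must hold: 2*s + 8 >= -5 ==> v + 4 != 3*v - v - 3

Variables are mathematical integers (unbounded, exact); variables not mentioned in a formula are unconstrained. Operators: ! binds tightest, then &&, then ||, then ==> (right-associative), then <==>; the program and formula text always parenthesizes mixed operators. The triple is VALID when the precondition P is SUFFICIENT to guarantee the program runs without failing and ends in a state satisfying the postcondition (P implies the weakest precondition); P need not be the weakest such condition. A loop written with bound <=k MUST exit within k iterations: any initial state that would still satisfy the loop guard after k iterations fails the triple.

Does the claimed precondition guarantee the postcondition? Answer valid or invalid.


Working backward. After the program, the postcondition 2*s + 8 >= -5 ==> v + 4 != 3*v - v - 3 must hold; in canonical form it is 2*s >= -13 ==> v != 7.
Before t := 2*v: 2*s >= -13 ==> v != 7
Before the loop (bound <=3), unroll the exhaustion recursion (WP_0 = exit-now case; WP_j = one more guarded iteration, up to j = 3):
  WP_0: (!(c == 3*p + v + 17)) && (2*s >= -13 ==> v != 7)
  WP_1: (c == 3*p + v + 17 ==> ((!(c == 3*p + v + 17)) && (2*s >= -13 ==> v != 7))) && ((!(c == 3*p + v + 17)) ==> (2*s >= -13 ==> v != 7))
  WP_2: (c == 3*p + v + 17 ==> ((c == 3*p + v + 17 ==> ((!(c == 3*p + v + 17)) && (2*s >= -13 ==> v != 7))) && ((!(c == 3*p + v + 17)) ==> (2*s >= -13 ==> v != 7)))) && ((!(c == 3*p + v + 17)) ==> (2*s >= -13 ==> v != 7))
  WP_3: (c == 3*p + v + 17 ==> ((c == 3*p + v + 17 ==> ((c == 3*p + v + 17 ==> ((!(c == 3*p + v + 17)) && (2*s >= -13 ==> v != 7))) && ((!(c == 3*p + v + 17)) ==> (2*s >= -13 ==> v != 7)))) && ((!(c == 3*p + v + 17)) ==> (2*s >= -13 ==> v != 7)))) && ((!(c == 3*p + v + 17)) ==> (2*s >= -13 ==> v != 7))
So before the loop: (c == 3*p + v + 17 ==> ((c == 3*p + v + 17 ==> ((c == 3*p + v + 17 ==> ((!(c == 3*p + v + 17)) && (2*s >= -13 ==> v != 7))) && ((!(c == 3*p + v + 17)) ==> (2*s >= -13 ==> v != 7)))) && ((!(c == 3*p + v + 17)) ==> (2*s >= -13 ==> v != 7)))) && ((!(c == 3*p + v + 17)) ==> (2*s >= -13 ==> v != 7))
The weakest precondition is (c == 3*p + v + 17 ==> ((c == 3*p + v + 17 ==> ((c == 3*p + v + 17 ==> ((!(c == 3*p + v + 17)) && (2*s >= -13 ==> v != 7))) && ((!(c == 3*p + v + 17)) ==> (2*s >= -13 ==> v != 7)))) && ((!(c == 3*p + v + 17)) ==> (2*s >= -13 ==> v != 7)))) && ((!(c == 3*p + v + 17)) ==> (2*s >= -13 ==> v != 7)).
Check whether (c == 3*p + 19 ==> (c == 3*p + 19 ==> (c == 3*p + 19 ==> (!(c == 3*p + 19))))) && v == 2 implies it.
Every state satisfying the precondition satisfies the weakest precondition: the implication holds.
Answer: valid


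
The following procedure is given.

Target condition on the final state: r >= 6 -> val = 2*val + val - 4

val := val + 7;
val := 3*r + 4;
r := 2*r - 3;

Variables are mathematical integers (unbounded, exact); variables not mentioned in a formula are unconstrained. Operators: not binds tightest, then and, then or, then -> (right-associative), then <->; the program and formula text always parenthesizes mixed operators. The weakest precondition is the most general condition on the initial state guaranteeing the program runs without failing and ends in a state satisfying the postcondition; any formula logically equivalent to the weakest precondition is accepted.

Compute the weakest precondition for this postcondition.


Working backward. After the program, the postcondition r >= 6 -> val = 2*val + val - 4 must hold; in canonical form it is r >= 6 -> 2*val = 4.
Before r := 2*r - 3: 2*r >= 9 -> 2*val = 4
Before val := 3*r + 4: 2*r >= 9 -> 6*r = -4
Before val := val + 7: 2*r >= 9 -> 6*r = -4
Answer: WP = 2*r >= 9 -> 6*r = -4


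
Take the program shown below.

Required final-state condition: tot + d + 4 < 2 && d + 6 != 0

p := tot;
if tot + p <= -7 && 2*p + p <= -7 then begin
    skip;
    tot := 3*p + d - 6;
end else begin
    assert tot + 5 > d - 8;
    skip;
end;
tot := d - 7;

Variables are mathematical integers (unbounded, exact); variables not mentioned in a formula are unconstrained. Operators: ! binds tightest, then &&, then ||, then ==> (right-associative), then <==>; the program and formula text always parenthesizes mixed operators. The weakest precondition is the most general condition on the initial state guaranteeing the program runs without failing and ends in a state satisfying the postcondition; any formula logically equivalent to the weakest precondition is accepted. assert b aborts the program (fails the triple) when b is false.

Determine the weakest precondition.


Working backward. After the program, the postcondition tot + d + 4 < 2 && d + 6 != 0 must hold; in canonical form it is d + tot < -2 && d != -6.
Before tot := d - 7: 2*d < 5 && d != -6
Then branch requires 2*d < 5 && d != -6; else branch requires tot > d - 13 && 2*d < 5 && d != -6.
Before the if: ((p + tot <= -7 && 3*p <= -7) ==> (2*d < 5 && d != -6)) && ((!(p + tot <= -7 && 3*p <= -7)) ==> (tot > d - 13 && 2*d < 5 && d != -6))
Before p := tot: ((2*tot <= -7 && 3*tot <= -7) ==> (2*d < 5 && d != -6)) && ((!(2*tot <= -7 && 3*tot <= -7)) ==> (tot > d - 13 && 2*d < 5 && d != -6))
Answer: WP = ((2*tot <= -7 && 3*tot <= -7) ==> (2*d < 5 && d != -6)) && ((!(2*tot <= -7 && 3*tot <= -7)) ==> (tot > d - 13 && 2*d < 5 && d != -6))


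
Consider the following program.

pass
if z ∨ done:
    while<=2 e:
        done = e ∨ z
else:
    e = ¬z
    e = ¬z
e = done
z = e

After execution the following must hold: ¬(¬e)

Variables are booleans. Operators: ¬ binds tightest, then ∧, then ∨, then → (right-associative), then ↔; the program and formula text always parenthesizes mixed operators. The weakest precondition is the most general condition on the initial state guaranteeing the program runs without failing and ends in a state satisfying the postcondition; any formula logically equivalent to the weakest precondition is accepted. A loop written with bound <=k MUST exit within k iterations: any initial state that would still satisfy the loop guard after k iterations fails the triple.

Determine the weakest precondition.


Working backward. After the program, the postcondition ¬(¬e) must hold; in canonical form it is e.
Before z := e: e
Before e := done: done
Then branch requires (e → ((e → ((¬e) ∧ (e ∨ z))) ∧ ((¬e) → (e ∨ z)))) ∧ ((¬e) → done); else branch requires done.
Before the if: ((z ∨ done) → ((e → ((e → ((¬e) ∧ (e ∨ z))) ∧ ((¬e) → (e ∨ z)))) ∧ ((¬e) → done))) ∧ ((¬(z ∨ done)) → done)
Before skip: ((z ∨ done) → ((e → ((e → ((¬e) ∧ (e ∨ z))) ∧ ((¬e) → (e ∨ z)))) ∧ ((¬e) → done))) ∧ ((¬(z ∨ done)) → done)
Answer: WP = ((z ∨ done) → ((e → ((e → ((¬e) ∧ (e ∨ z))) ∧ ((¬e) → (e ∨ z)))) ∧ ((¬e) → done))) ∧ ((¬(z ∨ done)) → done)


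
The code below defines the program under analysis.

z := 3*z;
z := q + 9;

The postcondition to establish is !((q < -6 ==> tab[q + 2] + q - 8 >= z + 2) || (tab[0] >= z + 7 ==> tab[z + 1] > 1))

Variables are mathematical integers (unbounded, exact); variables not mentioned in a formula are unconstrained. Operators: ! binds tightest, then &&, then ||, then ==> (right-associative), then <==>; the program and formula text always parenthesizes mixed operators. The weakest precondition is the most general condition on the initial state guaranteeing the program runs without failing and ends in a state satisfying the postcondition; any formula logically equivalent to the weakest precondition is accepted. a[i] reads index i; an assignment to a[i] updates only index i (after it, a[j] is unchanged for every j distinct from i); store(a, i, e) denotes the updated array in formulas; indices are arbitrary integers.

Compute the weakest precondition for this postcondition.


Working backward. After the program, the postcondition !((q < -6 ==> tab[q + 2] + q - 8 >= z + 2) || (tab[0] >= z + 7 ==> tab[z + 1] > 1)) must hold; in canonical form it is !((q < -6 ==> tab[q + 2] + q >= z + 10) || (tab[0] >= z + 7 ==> tab[z + 1] > 1)).
Before z := q + 9: !((q < -6 ==> tab[q + 2] >= 19) || (tab[0] >= q + 16 ==> tab[q + 10] > 1))
Before z := 3*z: !((q < -6 ==> tab[q + 2] >= 19) || (tab[0] >= q + 16 ==> tab[q + 10] > 1))
Answer: WP = !((q < -6 ==> tab[q + 2] >= 19) || (tab[0] >= q + 16 ==> tab[q + 10] > 1))


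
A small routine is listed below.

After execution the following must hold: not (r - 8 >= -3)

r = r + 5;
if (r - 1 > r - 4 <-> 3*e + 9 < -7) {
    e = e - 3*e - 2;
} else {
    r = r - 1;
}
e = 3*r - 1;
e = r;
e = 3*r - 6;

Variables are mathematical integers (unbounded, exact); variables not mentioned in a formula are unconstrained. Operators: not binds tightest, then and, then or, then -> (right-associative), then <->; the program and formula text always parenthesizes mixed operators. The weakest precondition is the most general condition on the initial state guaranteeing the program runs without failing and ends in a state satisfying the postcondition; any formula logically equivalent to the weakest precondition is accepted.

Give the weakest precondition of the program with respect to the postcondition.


Working backward. After the program, the postcondition not (r - 8 >= -3) must hold; in canonical form it is not (r >= 5).
Before e := 3*r - 6: not (r >= 5)
Before e := r: not (r >= 5)
Before e := 3*r - 1: not (r >= 5)
Then branch requires not (r >= 5); else branch requires not (r >= 6).
Before the if: (3*e < -16 -> (not (r >= 5))) and ((not (3*e < -16)) -> (not (r >= 6)))
Before r := r + 5: (3*e < -16 -> (not (r >= 0))) and ((not (3*e < -16)) -> (not (r >= 1)))
Answer: WP = (3*e < -16 -> (not (r >= 0))) and ((not (3*e < -16)) -> (not (r >= 1)))


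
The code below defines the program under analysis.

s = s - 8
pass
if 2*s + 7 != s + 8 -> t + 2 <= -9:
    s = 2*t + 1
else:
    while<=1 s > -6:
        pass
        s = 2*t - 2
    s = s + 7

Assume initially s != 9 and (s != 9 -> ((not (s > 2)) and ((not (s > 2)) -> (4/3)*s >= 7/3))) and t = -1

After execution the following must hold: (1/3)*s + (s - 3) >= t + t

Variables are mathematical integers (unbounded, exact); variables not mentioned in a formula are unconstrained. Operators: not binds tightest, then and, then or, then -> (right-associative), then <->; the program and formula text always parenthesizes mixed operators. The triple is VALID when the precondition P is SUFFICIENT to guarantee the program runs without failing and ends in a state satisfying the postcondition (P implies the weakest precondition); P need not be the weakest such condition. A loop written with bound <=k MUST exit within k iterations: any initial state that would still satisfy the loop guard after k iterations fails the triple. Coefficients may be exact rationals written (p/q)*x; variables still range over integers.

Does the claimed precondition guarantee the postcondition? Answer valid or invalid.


Working backward. After the program, the postcondition (1/3)*s + (s - 3) >= t + t must hold; in canonical form it is (4/3)*s >= 2*t + 3.
Then branch requires (2/3)*t >= 5/3; else branch requires (s > -6 -> ((not (2*t > -4)) and (2/3)*t >= -11/3)) and ((not (s > -6)) -> (4/3)*s >= 2*t - 19/3).
Before the if: ((s != 1 -> t <= -11) -> (2/3)*t >= 5/3) and ((not (s != 1 -> t <= -11)) -> ((s > -6 -> ((not (2*t > -4)) and (2/3)*t >= -11/3)) and ((not (s > -6)) -> (4/3)*s >= 2*t - 19/3)))
Before skip: ((s != 1 -> t <= -11) -> (2/3)*t >= 5/3) and ((not (s != 1 -> t <= -11)) -> ((s > -6 -> ((not (2*t > -4)) and (2/3)*t >= -11/3)) and ((not (s > -6)) -> (4/3)*s >= 2*t - 19/3)))
Before s := s - 8: ((s != 9 -> t <= -11) -> (2/3)*t >= 5/3) and ((not (s != 9 -> t <= -11)) -> ((s > 2 -> ((not (2*t > -4)) and (2/3)*t >= -11/3)) and ((not (s > 2)) -> (4/3)*s >= 2*t + 13/3)))
The weakest precondition is ((s != 9 -> t <= -11) -> (2/3)*t >= 5/3) and ((not (s != 9 -> t <= -11)) -> ((s > 2 -> ((not (2*t > -4)) and (2/3)*t >= -11/3)) and ((not (s > 2)) -> (4/3)*s >= 2*t + 13/3))).
Check whether s != 9 and (s != 9 -> ((not (s > 2)) and ((not (s > 2)) -> (4/3)*s >= 7/3))) and t = -1 implies it.
Every state satisfying the precondition satisfies the weakest precondition: the implication holds.
Answer: valid


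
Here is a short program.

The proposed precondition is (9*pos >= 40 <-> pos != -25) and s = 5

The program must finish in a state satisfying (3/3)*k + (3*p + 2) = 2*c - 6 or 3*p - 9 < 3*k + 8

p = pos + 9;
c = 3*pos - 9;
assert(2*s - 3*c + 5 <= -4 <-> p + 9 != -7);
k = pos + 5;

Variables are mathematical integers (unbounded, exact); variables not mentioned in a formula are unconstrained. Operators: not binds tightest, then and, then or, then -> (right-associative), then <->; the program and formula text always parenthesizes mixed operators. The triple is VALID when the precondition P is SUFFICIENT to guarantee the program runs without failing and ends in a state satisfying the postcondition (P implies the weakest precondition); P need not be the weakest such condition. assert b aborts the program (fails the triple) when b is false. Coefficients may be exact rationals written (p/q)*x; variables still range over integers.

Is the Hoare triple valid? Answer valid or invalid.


Working backward. After the program, the postcondition (3/3)*k + (3*p + 2) = 2*c - 6 or 3*p - 9 < 3*k + 8 must hold; in canonical form it is k + 3*p = 2*c - 8 or 3*p < 3*k + 17.
Before k := pos + 5: 3*p + pos = 2*c - 13 or 3*p < 3*pos + 32
Before assert 2*s - 3*c + 5 <= -4 <-> p + 9 != -7: (2*s <= 3*c - 9 <-> p != -16) and (3*p + pos = 2*c - 13 or 3*p < 3*pos + 32)
Before c := 3*pos - 9: (2*s <= 9*pos - 36 <-> p != -16) and (3*p = 5*pos - 31 or 3*p < 3*pos + 32)
Before p := pos + 9: 2*s <= 9*pos - 36 <-> pos != -25
The weakest precondition is 2*s <= 9*pos - 36 <-> pos != -25.
Check whether (9*pos >= 40 <-> pos != -25) and s = 5 implies it.
Countermodel: at the initial state pos = 5, s = 5, the precondition holds but the weakest precondition fails.
Answer: invalid


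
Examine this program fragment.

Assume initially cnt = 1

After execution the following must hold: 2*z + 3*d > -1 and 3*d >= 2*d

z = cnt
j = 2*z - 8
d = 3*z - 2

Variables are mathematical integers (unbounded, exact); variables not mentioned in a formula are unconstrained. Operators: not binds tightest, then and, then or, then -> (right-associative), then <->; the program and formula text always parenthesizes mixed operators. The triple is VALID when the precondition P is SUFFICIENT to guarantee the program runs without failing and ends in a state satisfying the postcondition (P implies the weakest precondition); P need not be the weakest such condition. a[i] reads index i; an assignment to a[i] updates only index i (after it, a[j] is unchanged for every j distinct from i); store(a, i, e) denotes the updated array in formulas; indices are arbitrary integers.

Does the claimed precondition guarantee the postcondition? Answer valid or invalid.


Working backward. After the program, the postcondition 2*z + 3*d > -1 and 3*d >= 2*d must hold; in canonical form it is 3*d + 2*z > -1 and d >= 0.
Before d := 3*z - 2: 11*z > 5 and 3*z >= 2
Before j := 2*z - 8: 11*z > 5 and 3*z >= 2
Before z := cnt: 11*cnt > 5 and 3*cnt >= 2
The weakest precondition is 11*cnt > 5 and 3*cnt >= 2.
Check whether cnt = 1 implies it.
Every state satisfying the precondition satisfies the weakest precondition: the implication holds.
Answer: valid


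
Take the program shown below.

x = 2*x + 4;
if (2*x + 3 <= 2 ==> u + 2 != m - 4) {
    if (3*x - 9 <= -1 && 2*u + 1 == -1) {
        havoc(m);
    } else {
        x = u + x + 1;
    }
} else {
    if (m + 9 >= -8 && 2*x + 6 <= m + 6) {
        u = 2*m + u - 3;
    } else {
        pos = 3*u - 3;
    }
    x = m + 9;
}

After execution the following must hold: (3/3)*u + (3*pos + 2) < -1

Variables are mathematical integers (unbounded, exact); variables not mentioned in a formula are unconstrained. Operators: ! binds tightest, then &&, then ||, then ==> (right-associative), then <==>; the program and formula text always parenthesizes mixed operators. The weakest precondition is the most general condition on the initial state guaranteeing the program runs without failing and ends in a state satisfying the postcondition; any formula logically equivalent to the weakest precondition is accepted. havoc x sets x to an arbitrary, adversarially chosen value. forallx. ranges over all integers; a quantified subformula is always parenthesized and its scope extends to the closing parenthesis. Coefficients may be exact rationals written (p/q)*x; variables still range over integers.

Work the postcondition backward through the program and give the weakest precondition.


Working backward. After the program, the postcondition (3/3)*u + (3*pos + 2) < -1 must hold; in canonical form it is 3*pos + u < -3.
Then branch requires ((3*x <= 8 && 2*u == -2) ==> 3*pos + u < -3) && ((!(3*x <= 8 && 2*u == -2)) ==> 3*pos + u < -3); else branch requires ((m >= -17 && 2*x <= m) ==> 2*m + 3*pos + u < 0) && ((!(m >= -17 && 2*x <= m)) ==> 10*u < 6).
Before the if: ((2*x <= -1 ==> u != m - 6) ==> (((3*x <= 8 && 2*u == -2) ==> 3*pos + u < -3) && ((!(3*x <= 8 && 2*u == -2)) ==> 3*pos + u < -3))) && ((!(2*x <= -1 ==> u != m - 6)) ==> (((m >= -17 && 2*x <= m) ==> 2*m + 3*pos + u < 0) && ((!(m >= -17 && 2*x <= m)) ==> 10*u < 6)))
Before x := 2*x + 4: ((4*x <= -9 ==> u != m - 6) ==> (((6*x <= -4 && 2*u == -2) ==> 3*pos + u < -3) && ((!(6*x <= -4 && 2*u == -2)) ==> 3*pos + u < -3))) && ((!(4*x <= -9 ==> u != m - 6)) ==> (((m >= -17 && 4*x <= m - 8) ==> 2*m + 3*pos + u < 0) && ((!(m >= -17 && 4*x <= m - 8)) ==> 10*u < 6)))
Answer: WP = ((4*x <= -9 ==> u != m - 6) ==> (((6*x <= -4 && 2*u == -2) ==> 3*pos + u < -3) && ((!(6*x <= -4 && 2*u == -2)) ==> 3*pos + u < -3))) && ((!(4*x <= -9 ==> u != m - 6)) ==> (((m >= -17 && 4*x <= m - 8) ==> 2*m + 3*pos + u < 0) && ((!(m >= -17 && 4*x <= m - 8)) ==> 10*u < 6)))


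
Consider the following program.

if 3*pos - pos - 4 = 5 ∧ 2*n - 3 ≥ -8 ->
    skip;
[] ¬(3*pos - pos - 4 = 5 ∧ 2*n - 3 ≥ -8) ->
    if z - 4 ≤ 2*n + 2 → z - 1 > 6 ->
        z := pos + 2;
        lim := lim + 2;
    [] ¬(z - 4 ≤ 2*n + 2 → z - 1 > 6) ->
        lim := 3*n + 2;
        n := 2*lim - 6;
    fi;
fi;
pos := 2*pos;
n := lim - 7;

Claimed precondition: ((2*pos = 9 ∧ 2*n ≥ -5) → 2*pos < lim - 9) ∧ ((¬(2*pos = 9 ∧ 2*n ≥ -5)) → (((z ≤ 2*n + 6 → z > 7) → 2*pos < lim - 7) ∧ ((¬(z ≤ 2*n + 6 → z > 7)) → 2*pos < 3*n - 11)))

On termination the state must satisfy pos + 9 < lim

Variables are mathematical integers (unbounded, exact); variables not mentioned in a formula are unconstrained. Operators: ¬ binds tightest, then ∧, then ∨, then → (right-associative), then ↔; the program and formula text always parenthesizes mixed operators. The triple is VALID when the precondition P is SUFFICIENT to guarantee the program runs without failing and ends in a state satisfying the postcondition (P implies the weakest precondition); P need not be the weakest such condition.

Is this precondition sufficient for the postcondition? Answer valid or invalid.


Working backward. After the program, the postcondition pos + 9 < lim must hold; in canonical form it is pos < lim - 9.
Before n := lim - 7: pos < lim - 9
Before pos := 2*pos: 2*pos < lim - 9
Then branch requires 2*pos < lim - 9; else branch requires ((z ≤ 2*n + 6 → z > 7) → 2*pos < lim - 7) ∧ ((¬(z ≤ 2*n + 6 → z > 7)) → 2*pos < 3*n - 7).
Before the if: ((2*pos = 9 ∧ 2*n ≥ -5) → 2*pos < lim - 9) ∧ ((¬(2*pos = 9 ∧ 2*n ≥ -5)) → (((z ≤ 2*n + 6 → z > 7) → 2*pos < lim - 7) ∧ ((¬(z ≤ 2*n + 6 → z > 7)) → 2*pos < 3*n - 7)))
The weakest precondition is ((2*pos = 9 ∧ 2*n ≥ -5) → 2*pos < lim - 9) ∧ ((¬(2*pos = 9 ∧ 2*n ≥ -5)) → (((z ≤ 2*n + 6 → z > 7) → 2*pos < lim - 7) ∧ ((¬(z ≤ 2*n + 6 → z > 7)) → 2*pos < 3*n - 7))).
Check whether ((2*pos = 9 ∧ 2*n ≥ -5) → 2*pos < lim - 9) ∧ ((¬(2*pos = 9 ∧ 2*n ≥ -5)) → (((z ≤ 2*n + 6 → z > 7) → 2*pos < lim - 7) ∧ ((¬(z ≤ 2*n + 6 → z > 7)) → 2*pos < 3*n - 11))) implies it.
Every state satisfying the precondition satisfies the weakest precondition: the implication holds.
Answer: valid


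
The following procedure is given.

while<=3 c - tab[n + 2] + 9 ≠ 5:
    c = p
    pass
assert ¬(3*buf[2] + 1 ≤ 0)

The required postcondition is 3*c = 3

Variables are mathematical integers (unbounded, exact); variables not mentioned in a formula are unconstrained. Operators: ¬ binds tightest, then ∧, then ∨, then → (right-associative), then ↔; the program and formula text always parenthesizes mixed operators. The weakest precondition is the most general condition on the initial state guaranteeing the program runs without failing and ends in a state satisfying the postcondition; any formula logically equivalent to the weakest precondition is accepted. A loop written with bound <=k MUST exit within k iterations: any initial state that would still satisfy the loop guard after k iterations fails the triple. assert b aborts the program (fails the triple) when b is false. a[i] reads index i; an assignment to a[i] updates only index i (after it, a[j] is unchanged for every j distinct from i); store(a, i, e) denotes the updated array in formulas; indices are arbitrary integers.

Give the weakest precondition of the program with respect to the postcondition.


Working backward. After the program, 3*c = 3 must hold.
Before assert ¬(3*buf[2] + 1 ≤ 0): (¬(3*buf[2] ≤ -1)) ∧ 3*c = 3
Before the loop (bound <=3), unroll the exhaustion recursion (WP_0 = exit-now case; WP_j = one more guarded iteration, up to j = 3):
  WP_0: (¬(c ≠ tab[n + 2] - 4)) ∧ (¬(3*buf[2] ≤ -1)) ∧ 3*c = 3
  WP_1: (c ≠ tab[n + 2] - 4 → ((¬(p ≠ tab[n + 2] - 4)) ∧ (¬(3*buf[2] ≤ -1)) ∧ 3*p = 3)) ∧ ((¬(c ≠ tab[n + 2] - 4)) → ((¬(3*buf[2] ≤ -1)) ∧ 3*c = 3))
  WP_2: (c ≠ tab[n + 2] - 4 → ((p ≠ tab[n + 2] - 4 → ((¬(p ≠ tab[n + 2] - 4)) ∧ (¬(3*buf[2] ≤ -1)) ∧ 3*p = 3)) ∧ ((¬(p ≠ tab[n + 2] - 4)) → ((¬(3*buf[2] ≤ -1)) ∧ 3*p = 3)))) ∧ ((¬(c ≠ tab[n + 2] - 4)) → ((¬(3*buf[2] ≤ -1)) ∧ 3*c = 3))
  WP_3: (c ≠ tab[n + 2] - 4 → ((p ≠ tab[n + 2] - 4 → ((p ≠ tab[n + 2] - 4 → ((¬(p ≠ tab[n + 2] - 4)) ∧ (¬(3*buf[2] ≤ -1)) ∧ 3*p = 3)) ∧ ((¬(p ≠ tab[n + 2] - 4)) → ((¬(3*buf[2] ≤ -1)) ∧ 3*p = 3)))) ∧ ((¬(p ≠ tab[n + 2] - 4)) → ((¬(3*buf[2] ≤ -1)) ∧ 3*p = 3)))) ∧ ((¬(c ≠ tab[n + 2] - 4)) → ((¬(3*buf[2] ≤ -1)) ∧ 3*c = 3))
So before the loop: (c ≠ tab[n + 2] - 4 → ((p ≠ tab[n + 2] - 4 → ((p ≠ tab[n + 2] - 4 → ((¬(p ≠ tab[n + 2] - 4)) ∧ (¬(3*buf[2] ≤ -1)) ∧ 3*p = 3)) ∧ ((¬(p ≠ tab[n + 2] - 4)) → ((¬(3*buf[2] ≤ -1)) ∧ 3*p = 3)))) ∧ ((¬(p ≠ tab[n + 2] - 4)) → ((¬(3*buf[2] ≤ -1)) ∧ 3*p = 3)))) ∧ ((¬(c ≠ tab[n + 2] - 4)) → ((¬(3*buf[2] ≤ -1)) ∧ 3*c = 3))
Answer: WP = (c ≠ tab[n + 2] - 4 → ((p ≠ tab[n + 2] - 4 → ((p ≠ tab[n + 2] - 4 → ((¬(p ≠ tab[n + 2] - 4)) ∧ (¬(3*buf[2] ≤ -1)) ∧ 3*p = 3)) ∧ ((¬(p ≠ tab[n + 2] - 4)) → ((¬(3*buf[2] ≤ -1)) ∧ 3*p = 3)))) ∧ ((¬(p ≠ tab[n + 2] - 4)) → ((¬(3*buf[2] ≤ -1)) ∧ 3*p = 3)))) ∧ ((¬(c ≠ tab[n + 2] - 4)) → ((¬(3*buf[2] ≤ -1)) ∧ 3*c = 3))


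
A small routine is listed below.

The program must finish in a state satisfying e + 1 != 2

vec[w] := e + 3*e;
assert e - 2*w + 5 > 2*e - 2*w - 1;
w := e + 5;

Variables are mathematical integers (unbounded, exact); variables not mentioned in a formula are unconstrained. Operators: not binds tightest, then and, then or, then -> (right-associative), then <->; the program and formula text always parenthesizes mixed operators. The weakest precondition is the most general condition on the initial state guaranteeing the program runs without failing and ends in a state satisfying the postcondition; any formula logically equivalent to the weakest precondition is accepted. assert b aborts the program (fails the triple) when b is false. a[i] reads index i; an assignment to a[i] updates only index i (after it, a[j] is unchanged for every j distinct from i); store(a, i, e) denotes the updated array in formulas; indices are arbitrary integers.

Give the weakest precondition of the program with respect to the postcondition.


Working backward. After the program, the postcondition e + 1 != 2 must hold; in canonical form it is e != 1.
Before w := e + 5: e != 1
Before assert e - 2*w + 5 > 2*e - 2*w - 1: e < 6 and e != 1
Before vec[w] := e + 3*e: e < 6 and e != 1
Answer: WP = e < 6 and e != 1


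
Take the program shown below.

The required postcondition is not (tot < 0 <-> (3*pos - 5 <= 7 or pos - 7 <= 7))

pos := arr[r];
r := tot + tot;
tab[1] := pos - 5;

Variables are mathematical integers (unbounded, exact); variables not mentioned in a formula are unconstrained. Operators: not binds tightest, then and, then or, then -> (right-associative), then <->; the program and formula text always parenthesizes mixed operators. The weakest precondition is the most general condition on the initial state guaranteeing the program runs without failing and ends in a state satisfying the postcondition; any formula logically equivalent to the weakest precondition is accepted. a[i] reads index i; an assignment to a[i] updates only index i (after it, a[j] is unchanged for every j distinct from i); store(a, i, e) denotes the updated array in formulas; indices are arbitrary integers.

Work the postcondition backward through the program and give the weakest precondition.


Working backward. After the program, the postcondition not (tot < 0 <-> (3*pos - 5 <= 7 or pos - 7 <= 7)) must hold; in canonical form it is not (tot < 0 <-> (3*pos <= 12 or pos <= 14)).
Before tab[1] := pos - 5: not (tot < 0 <-> (3*pos <= 12 or pos <= 14))
Before r := tot + tot: not (tot < 0 <-> (3*pos <= 12 or pos <= 14))
Before pos := arr[r]: not (tot < 0 <-> (3*arr[r] <= 12 or arr[r] <= 14))
Answer: WP = not (tot < 0 <-> (3*arr[r] <= 12 or arr[r] <= 14))


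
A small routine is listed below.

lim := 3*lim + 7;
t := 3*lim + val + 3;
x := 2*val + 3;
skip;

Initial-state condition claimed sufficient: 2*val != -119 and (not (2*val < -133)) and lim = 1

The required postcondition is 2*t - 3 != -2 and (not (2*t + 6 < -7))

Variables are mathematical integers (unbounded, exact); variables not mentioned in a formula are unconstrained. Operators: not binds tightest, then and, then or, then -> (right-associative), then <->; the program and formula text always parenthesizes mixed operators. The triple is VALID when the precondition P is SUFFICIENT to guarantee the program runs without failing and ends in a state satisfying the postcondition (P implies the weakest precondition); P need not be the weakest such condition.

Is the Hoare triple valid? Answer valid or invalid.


Working backward. After the program, the postcondition 2*t - 3 != -2 and (not (2*t + 6 < -7)) must hold; in canonical form it is 2*t != 1 and (not (2*t < -13)).
Before skip: 2*t != 1 and (not (2*t < -13))
Before x := 2*val + 3: 2*t != 1 and (not (2*t < -13))
Before t := 3*lim + val + 3: 6*lim + 2*val != -5 and (not (6*lim + 2*val < -19))
Before lim := 3*lim + 7: 18*lim + 2*val != -47 and (not (18*lim + 2*val < -61))
The weakest precondition is 18*lim + 2*val != -47 and (not (18*lim + 2*val < -61)).
Check whether 2*val != -119 and (not (2*val < -133)) and lim = 1 implies it.
Countermodel: at the initial state lim = 1, val = -66, the precondition holds but the weakest precondition fails.
Answer: invalid


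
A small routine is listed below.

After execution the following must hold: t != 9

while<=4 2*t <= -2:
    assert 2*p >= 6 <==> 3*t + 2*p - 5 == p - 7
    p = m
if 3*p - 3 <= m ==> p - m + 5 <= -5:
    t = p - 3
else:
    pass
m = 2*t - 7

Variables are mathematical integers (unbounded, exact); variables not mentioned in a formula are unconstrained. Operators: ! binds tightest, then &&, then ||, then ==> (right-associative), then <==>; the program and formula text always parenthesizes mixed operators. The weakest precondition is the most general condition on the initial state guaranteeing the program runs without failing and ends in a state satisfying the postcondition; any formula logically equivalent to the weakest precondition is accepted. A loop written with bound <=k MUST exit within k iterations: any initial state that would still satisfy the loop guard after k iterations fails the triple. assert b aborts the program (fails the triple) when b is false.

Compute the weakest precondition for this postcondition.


Working backward. After the program, t != 9 must hold.
Before m := 2*t - 7: t != 9
Then branch requires p != 12; else branch requires t != 9.
Before the if: ((3*p <= m + 3 ==> p <= m - 10) ==> p != 12) && ((!(3*p <= m + 3 ==> p <= m - 10)) ==> t != 9)
Before the loop (bound <=4), unroll the exhaustion recursion (WP_0 = exit-now case; WP_j = one more guarded iteration, up to j = 4):
  WP_0: (!(2*t <= -2)) && ((3*p <= m + 3 ==> p <= m - 10) ==> p != 12) && ((!(3*p <= m + 3 ==> p <= m - 10)) ==> t != 9)
  WP_1: (2*t <= -2 ==> ((2*p >= 6 <==> p + 3*t == -2) && (!(2*t <= -2)) && ((!(2*m <= 3)) ==> m != 12) && (2*m <= 3 ==> t != 9))) && ((!(2*t <= -2)) ==> (((3*p <= m + 3 ==> p <= m - 10) ==> p != 12) && ((!(3*p <= m + 3 ==> p <= m - 10)) ==> t != 9)))
  WP_2: (2*t <= -2 ==> ((2*p >= 6 <==> p + 3*t == -2) && (2*t <= -2 ==> ((2*m >= 6 <==> m + 3*t == -2) && (!(2*t <= -2)) && ((!(2*m <= 3)) ==> m != 12) && (2*m <= 3 ==> t != 9))) && ((!(2*t <= -2)) ==> (((!(2*m <= 3)) ==> m != 12) && (2*m <= 3 ==> t != 9))))) && ((!(2*t <= -2)) ==> (((3*p <= m + 3 ==> p <= m - 10) ==> p != 12) && ((!(3*p <= m + 3 ==> p <= m - 10)) ==> t != 9)))
  WP_3: (2*t <= -2 ==> ((2*p >= 6 <==> p + 3*t == -2) && (2*t <= -2 ==> ((2*m >= 6 <==> m + 3*t == -2) && (2*t <= -2 ==> ((2*m >= 6 <==> m + 3*t == -2) && (!(2*t <= -2)) && ((!(2*m <= 3)) ==> m != 12) && (2*m <= 3 ==> t != 9))) && ((!(2*t <= -2)) ==> (((!(2*m <= 3)) ==> m != 12) && (2*m <= 3 ==> t != 9))))) && ((!(2*t <= -2)) ==> (((!(2*m <= 3)) ==> m != 12) && (2*m <= 3 ==> t != 9))))) && ((!(2*t <= -2)) ==> (((3*p <= m + 3 ==> p <= m - 10) ==> p != 12) && ((!(3*p <= m + 3 ==> p <= m - 10)) ==> t != 9)))
  WP_4: (2*t <= -2 ==> ((2*p >= 6 <==> p + 3*t == -2) && (2*t <= -2 ==> ((2*m >= 6 <==> m + 3*t == -2) && (2*t <= -2 ==> ((2*m >= 6 <==> m + 3*t == -2) && (2*t <= -2 ==> ((2*m >= 6 <==> m + 3*t == -2) && (!(2*t <= -2)) && ((!(2*m <= 3)) ==> m != 12) && (2*m <= 3 ==> t != 9))) && ((!(2*t <= -2)) ==> (((!(2*m <= 3)) ==> m != 12) && (2*m <= 3 ==> t != 9))))) && ((!(2*t <= -2)) ==> (((!(2*m <= 3)) ==> m != 12) && (2*m <= 3 ==> t != 9))))) && ((!(2*t <= -2)) ==> (((!(2*m <= 3)) ==> m != 12) && (2*m <= 3 ==> t != 9))))) && ((!(2*t <= -2)) ==> (((3*p <= m + 3 ==> p <= m - 10) ==> p != 12) && ((!(3*p <= m + 3 ==> p <= m - 10)) ==> t != 9)))
So before the loop: (2*t <= -2 ==> ((2*p >= 6 <==> p + 3*t == -2) && (2*t <= -2 ==> ((2*m >= 6 <==> m + 3*t == -2) && (2*t <= -2 ==> ((2*m >= 6 <==> m + 3*t == -2) && (2*t <= -2 ==> ((2*m >= 6 <==> m + 3*t == -2) && (!(2*t <= -2)) && ((!(2*m <= 3)) ==> m != 12) && (2*m <= 3 ==> t != 9))) && ((!(2*t <= -2)) ==> (((!(2*m <= 3)) ==> m != 12) && (2*m <= 3 ==> t != 9))))) && ((!(2*t <= -2)) ==> (((!(2*m <= 3)) ==> m != 12) && (2*m <= 3 ==> t != 9))))) && ((!(2*t <= -2)) ==> (((!(2*m <= 3)) ==> m != 12) && (2*m <= 3 ==> t != 9))))) && ((!(2*t <= -2)) ==> (((3*p <= m + 3 ==> p <= m - 10) ==> p != 12) && ((!(3*p <= m + 3 ==> p <= m - 10)) ==> t != 9)))
Answer: WP = (2*t <= -2 ==> ((2*p >= 6 <==> p + 3*t == -2) && (2*t <= -2 ==> ((2*m >= 6 <==> m + 3*t == -2) && (2*t <= -2 ==> ((2*m >= 6 <==> m + 3*t == -2) && (2*t <= -2 ==> ((2*m >= 6 <==> m + 3*t == -2) && (!(2*t <= -2)) && ((!(2*m <= 3)) ==> m != 12) && (2*m <= 3 ==> t != 9))) && ((!(2*t <= -2)) ==> (((!(2*m <= 3)) ==> m != 12) && (2*m <= 3 ==> t != 9))))) && ((!(2*t <= -2)) ==> (((!(2*m <= 3)) ==> m != 12) && (2*m <= 3 ==> t != 9))))) && ((!(2*t <= -2)) ==> (((!(2*m <= 3)) ==> m != 12) && (2*m <= 3 ==> t != 9))))) && ((!(2*t <= -2)) ==> (((3*p <= m + 3 ==> p <= m - 10) ==> p != 12) && ((!(3*p <= m + 3 ==> p <= m - 10)) ==> t != 9)))


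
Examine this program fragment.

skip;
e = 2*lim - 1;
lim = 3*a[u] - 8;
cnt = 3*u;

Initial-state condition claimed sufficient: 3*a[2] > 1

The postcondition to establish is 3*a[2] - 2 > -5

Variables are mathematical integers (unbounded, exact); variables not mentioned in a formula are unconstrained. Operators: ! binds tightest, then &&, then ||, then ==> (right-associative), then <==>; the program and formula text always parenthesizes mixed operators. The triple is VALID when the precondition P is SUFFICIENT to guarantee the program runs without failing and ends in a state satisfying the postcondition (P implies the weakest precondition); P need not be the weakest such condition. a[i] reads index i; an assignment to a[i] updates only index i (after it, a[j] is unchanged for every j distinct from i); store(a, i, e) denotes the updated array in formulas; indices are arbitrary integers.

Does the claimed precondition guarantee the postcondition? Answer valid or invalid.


Working backward. After the program, the postcondition 3*a[2] - 2 > -5 must hold; in canonical form it is 3*a[2] > -3.
Before cnt := 3*u: 3*a[2] > -3
Before lim := 3*a[u] - 8: 3*a[2] > -3
Before e := 2*lim - 1: 3*a[2] > -3
Before skip: 3*a[2] > -3
The weakest precondition is 3*a[2] > -3.
Check whether 3*a[2] > 1 implies it.
Every state satisfying the precondition satisfies the weakest precondition: the implication holds.
Answer: valid


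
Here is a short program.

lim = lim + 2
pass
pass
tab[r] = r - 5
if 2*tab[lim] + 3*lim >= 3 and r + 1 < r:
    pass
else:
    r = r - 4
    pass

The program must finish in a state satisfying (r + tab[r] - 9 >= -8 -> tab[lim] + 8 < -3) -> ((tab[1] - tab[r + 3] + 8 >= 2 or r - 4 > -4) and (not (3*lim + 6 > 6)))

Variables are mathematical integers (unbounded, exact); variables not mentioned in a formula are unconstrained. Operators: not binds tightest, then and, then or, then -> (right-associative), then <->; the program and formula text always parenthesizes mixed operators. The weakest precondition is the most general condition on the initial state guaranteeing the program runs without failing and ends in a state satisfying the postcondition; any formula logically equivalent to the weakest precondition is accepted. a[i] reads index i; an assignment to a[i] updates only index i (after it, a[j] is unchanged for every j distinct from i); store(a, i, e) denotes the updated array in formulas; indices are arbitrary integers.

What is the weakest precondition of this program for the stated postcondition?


Working backward. After the program, the postcondition (r + tab[r] - 9 >= -8 -> tab[lim] + 8 < -3) -> ((tab[1] - tab[r + 3] + 8 >= 2 or r - 4 > -4) and (not (3*lim + 6 > 6))) must hold; in canonical form it is (tab[r] + r >= 1 -> tab[lim] < -11) -> ((tab[1] >= tab[r + 3] - 6 or r > 0) and (not (3*lim > 0))).
Then branch requires (tab[r] + r >= 1 -> tab[lim] < -11) -> ((tab[1] >= tab[r + 3] - 6 or r > 0) and (not (3*lim > 0))); else branch requires (tab[r - 4] + r >= 5 -> tab[lim] < -11) -> ((tab[1] >= tab[r - 1] - 6 or r > 4) and (not (3*lim > 0))).
Before the if: (tab[r - 4] + r >= 5 -> tab[lim] < -11) -> ((tab[1] >= tab[r - 1] - 6 or r > 4) and (not (3*lim > 0)))
Before tab[r] := r - 5: (store(tab, r, r - 5)[r - 4] + r >= 5 -> store(tab, r, r - 5)[lim] < -11) -> ((store(tab, r, r - 5)[1] >= store(tab, r, r - 5)[r - 1] - 6 or r > 4) and (not (3*lim > 0)))
Before skip: (store(tab, r, r - 5)[r - 4] + r >= 5 -> store(tab, r, r - 5)[lim] < -11) -> ((store(tab, r, r - 5)[1] >= store(tab, r, r - 5)[r - 1] - 6 or r > 4) and (not (3*lim > 0)))
Before skip: (store(tab, r, r - 5)[r - 4] + r >= 5 -> store(tab, r, r - 5)[lim] < -11) -> ((store(tab, r, r - 5)[1] >= store(tab, r, r - 5)[r - 1] - 6 or r > 4) and (not (3*lim > 0)))
Before lim := lim + 2: (store(tab, r, r - 5)[r - 4] + r >= 5 -> store(tab, r, r - 5)[lim + 2] < -11) -> ((store(tab, r, r - 5)[1] >= store(tab, r, r - 5)[r - 1] - 6 or r > 4) and (not (3*lim > -6)))
Answer: WP = (store(tab, r, r - 5)[r - 4] + r >= 5 -> store(tab, r, r - 5)[lim + 2] < -11) -> ((store(tab, r, r - 5)[1] >= store(tab, r, r - 5)[r - 1] - 6 or r > 4) and (not (3*lim > -6)))


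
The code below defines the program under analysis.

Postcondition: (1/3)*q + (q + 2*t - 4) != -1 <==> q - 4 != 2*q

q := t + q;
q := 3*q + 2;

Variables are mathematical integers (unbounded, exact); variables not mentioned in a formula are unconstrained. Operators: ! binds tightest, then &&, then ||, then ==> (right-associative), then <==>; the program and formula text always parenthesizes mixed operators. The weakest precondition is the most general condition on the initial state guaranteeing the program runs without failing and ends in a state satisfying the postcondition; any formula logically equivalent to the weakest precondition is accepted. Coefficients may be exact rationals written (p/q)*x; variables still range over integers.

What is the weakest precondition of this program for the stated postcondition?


Working backward. After the program, the postcondition (1/3)*q + (q + 2*t - 4) != -1 <==> q - 4 != 2*q must hold; in canonical form it is (4/3)*q + 2*t != 3 <==> q != -4.
Before q := 3*q + 2: 4*q + 2*t != 1/3 <==> 3*q != -6
Before q := t + q: 4*q + 6*t != 1/3 <==> 3*q + 3*t != -6
Answer: WP = 4*q + 6*t != 1/3 <==> 3*q + 3*t != -6


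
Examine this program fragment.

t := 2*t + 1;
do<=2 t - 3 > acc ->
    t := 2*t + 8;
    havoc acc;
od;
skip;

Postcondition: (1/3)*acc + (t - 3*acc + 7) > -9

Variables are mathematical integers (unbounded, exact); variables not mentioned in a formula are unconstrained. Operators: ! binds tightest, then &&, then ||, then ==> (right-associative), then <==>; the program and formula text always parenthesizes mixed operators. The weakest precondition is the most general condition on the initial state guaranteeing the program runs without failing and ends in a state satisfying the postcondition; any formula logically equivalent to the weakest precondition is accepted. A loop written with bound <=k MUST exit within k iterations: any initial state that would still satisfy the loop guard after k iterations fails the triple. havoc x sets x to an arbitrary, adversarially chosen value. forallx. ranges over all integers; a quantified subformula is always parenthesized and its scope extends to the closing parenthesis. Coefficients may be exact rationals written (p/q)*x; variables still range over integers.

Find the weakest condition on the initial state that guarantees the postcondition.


Working backward. After the program, the postcondition (1/3)*acc + (t - 3*acc + 7) > -9 must hold; in canonical form it is t > (8/3)*acc - 16.
Before skip: t > (8/3)*acc - 16
Before the loop (bound <=2), unroll the exhaustion recursion (WP_0 = exit-now case; WP_j = one more guarded iteration, up to j = 2):
  WP_0: (!(t > acc + 3)) && t > (8/3)*acc - 16
  WP_1: (t > acc + 3 ==> (forall acc_1. ((!(2*t > acc_1 - 5)) && 2*t > (8/3)*acc_1 - 24))) && ((!(t > acc + 3)) ==> t > (8/3)*acc - 16)
  WP_2: (t > acc + 3 ==> (forall acc_2. ((2*t > acc_2 - 5 ==> (forall acc_1. ((!(4*t > acc_1 - 21)) && 4*t > (8/3)*acc_1 - 40))) && ((!(2*t > acc_2 - 5)) ==> 2*t > (8/3)*acc_2 - 24)))) && ((!(t > acc + 3)) ==> t > (8/3)*acc - 16)
So before the loop: (t > acc + 3 ==> (forall acc_2. ((2*t > acc_2 - 5 ==> (forall acc_1. ((!(4*t > acc_1 - 21)) && 4*t > (8/3)*acc_1 - 40))) && ((!(2*t > acc_2 - 5)) ==> 2*t > (8/3)*acc_2 - 24)))) && ((!(t > acc + 3)) ==> t > (8/3)*acc - 16)
Before t := 2*t + 1: (2*t > acc + 2 ==> (forall acc_2. ((4*t > acc_2 - 7 ==> (forall acc_1. ((!(8*t > acc_1 - 25)) && 8*t > (8/3)*acc_1 - 44))) && ((!(4*t > acc_2 - 7)) ==> 4*t > (8/3)*acc_2 - 26)))) && ((!(2*t > acc + 2)) ==> 2*t > (8/3)*acc - 17)
Answer: WP = (2*t > acc + 2 ==> (forall acc_2. ((4*t > acc_2 - 7 ==> (forall acc_1. ((!(8*t > acc_1 - 25)) && 8*t > (8/3)*acc_1 - 44))) && ((!(4*t > acc_2 - 7)) ==> 4*t > (8/3)*acc_2 - 26)))) && ((!(2*t > acc + 2)) ==> 2*t > (8/3)*acc - 17)
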